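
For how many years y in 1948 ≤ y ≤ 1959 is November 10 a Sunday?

1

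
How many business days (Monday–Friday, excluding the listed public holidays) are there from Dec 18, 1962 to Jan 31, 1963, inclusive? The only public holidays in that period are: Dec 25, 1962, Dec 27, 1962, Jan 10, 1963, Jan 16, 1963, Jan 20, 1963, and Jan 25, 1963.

Dec 18, 1962 is a Tuesday.
The range spans 45 days (inclusive of both endpoints).
45 = 7 × 6 + 3, so there are 6 full weeks plus 3 extra days.
Each full week contributes 5 weekdays (Mon–Fri): 6 × 5 = 30.
The 3 extra days are Tue, Wed, Thu — 3 of them qualify.
Total: 30 + 3 = 33.
Holidays: Dec 25, 1962 (Tue); Dec 27, 1962 (Thu); Jan 10, 1963 (Thu); Jan 16, 1963 (Wed); Jan 20, 1963 (Sun); Jan 25, 1963 (Fri).
5 of the 6 holidays fall on weekdays; the rest are weekends and were already excluded.
Business days: 33 − 5 = 28.

28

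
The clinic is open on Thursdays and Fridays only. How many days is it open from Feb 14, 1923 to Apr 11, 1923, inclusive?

16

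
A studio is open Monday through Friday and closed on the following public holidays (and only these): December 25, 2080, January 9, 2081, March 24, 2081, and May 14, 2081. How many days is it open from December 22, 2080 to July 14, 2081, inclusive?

December 22, 2080 is a Sunday.
From December 22, 2080 to July 14, 2081 is 205 days inclusive.
205 = 7 × 29 + 2, so there are 29 full weeks plus 2 extra days.
Each full week contributes 5 weekdays (Mon–Fri): 29 × 5 = 145.
The 2 extra days are Sun, Mon — 1 of them qualifies.
Total: 145 + 1 = 146.
Holidays: December 25, 2080 (Wed); January 9, 2081 (Thu); March 24, 2081 (Mon); May 14, 2081 (Wed).
All 4 holidays fall on weekdays, so subtract 4.
Business days: 146 − 4 = 142.

142 business days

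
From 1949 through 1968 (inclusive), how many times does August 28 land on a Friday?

Day of week of August 28 in each year:
1949: Sun, 1950: Mon, 1951: Tue, 1952: Thu, 1953: Fri ✓, 1954: Sat, 1955: Sun, 1956: Tue, 1957: Wed, 1958: Thu, 1959: Fri ✓, 1960: Sun, 1961: Mon, 1962: Tue, 1963: Wed, 1964: Fri ✓, 1965: Sat, 1966: Sun, 1967: Mon, 1968: Wed
Fridays: 1953, 1959, 1964.

3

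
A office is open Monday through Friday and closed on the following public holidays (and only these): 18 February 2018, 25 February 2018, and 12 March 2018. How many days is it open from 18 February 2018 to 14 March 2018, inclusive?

18 February 2018 is a Sunday.
That's 25 days from start to end, counting both.
25 = 7 × 3 + 4, so there are 3 full weeks plus 4 extra days.
Each full week contributes 5 weekdays (Mon–Fri): 3 × 5 = 15.
The 4 extra days are Sun, Mon, Tue, Wed — 3 of them qualify.
Total: 15 + 3 = 18.
Holidays: 18 February 2018 (Sun); 25 February 2018 (Sun); 12 March 2018 (Mon).
1 of the 3 holidays fall on weekdays; the rest are weekends and were already excluded.
Business days: 18 − 1 = 17.

17 business days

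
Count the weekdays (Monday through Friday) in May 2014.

22 weekdays

1 May 2014 is a Thursday.
That's 31 days from start to end, counting both.
31 = 7 × 4 + 3, so there are 4 full weeks plus 3 extra days.
Each full week contributes 5 weekdays (Mon–Fri): 4 × 5 = 20.
The 3 extra days are Thursday, Friday, Saturday — 2 of them qualify.
Total: 20 + 2 = 22.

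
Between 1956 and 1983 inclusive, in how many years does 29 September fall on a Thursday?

Day of week of September 29 in each year:
1956: Sat, 1957: Sun, 1958: Mon, 1959: Tue, 1960: Thu ✓, 1961: Fri, 1962: Sat, 1963: Sun, 1964: Tue, 1965: Wed, 1966: Thu ✓, 1967: Fri, 1968: Sun, 1969: Mon, 1970: Tue, 1971: Wed, 1972: Fri, 1973: Sat, 1974: Sun, 1975: Mon, 1976: Wed, 1977: Thu ✓, 1978: Fri, 1979: Sat, 1980: Mon, 1981: Tue, 1982: Wed, 1983: Thu ✓
Thursdays: 1960, 1966, 1977, 1983.

4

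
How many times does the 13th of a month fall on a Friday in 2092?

1

The 13th falls on a Friday when the month's 13th has weekday Fri.
Jan 13 is Sun; Feb 13 is Wed; Mar 13 is Thu; Apr 13 is Sun; May 13 is Tue; Jun 13 is Fri ✓; Jul 13 is Sun; Aug 13 is Wed; Sep 13 is Sat; Oct 13 is Mon; Nov 13 is Thu; Dec 13 is Sat.
Friday the 13ths: Jun.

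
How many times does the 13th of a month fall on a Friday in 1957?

The 13th falls on a Friday when the month's 13th has weekday Fri.
Jan 13 is Sun; Feb 13 is Wed; Mar 13 is Wed; Apr 13 is Sat; May 13 is Mon; Jun 13 is Thu; Jul 13 is Sat; Aug 13 is Tue; Sep 13 is Fri ✓; Oct 13 is Sun; Nov 13 is Wed; Dec 13 is Fri ✓.
Friday the 13ths: Sep, Dec.

2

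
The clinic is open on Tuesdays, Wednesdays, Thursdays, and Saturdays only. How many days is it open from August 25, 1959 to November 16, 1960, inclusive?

August 25, 1959 is a Tuesday.
From August 25, 1959 to November 16, 1960 is 450 days inclusive.
450 = 7 × 64 + 2, so there are 64 full weeks plus 2 extra days.
Each full week contributes 4 days from the set (Tue, Wed, Thu, Sat): 64 × 4 = 256.
The 2 extra days are Tuesday, Wednesday — 2 of them qualify.
Total: 256 + 2 = 258.

258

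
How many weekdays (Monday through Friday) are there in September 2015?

September 1, 2015 is a Tuesday.
From September 1, 2015 to September 30, 2015 is 30 days inclusive.
30 = 7 × 4 + 2, so there are 4 full weeks plus 2 extra days.
Each full week contributes 5 weekdays (Mon–Fri): 4 × 5 = 20.
The 2 extra days are Tue, Wed — 2 of them qualify.
Total: 20 + 2 = 22.

22 weekdays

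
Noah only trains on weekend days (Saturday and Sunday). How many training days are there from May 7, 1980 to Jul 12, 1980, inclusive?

May 7, 1980 is a Wednesday.
From May 7, 1980 to Jul 12, 1980 is 67 days inclusive.
67 = 7 × 9 + 4, so there are 9 full weeks plus 4 extra days.
Each full week contributes 2 weekend days (Sat, Sun): 9 × 2 = 18.
The 4 extra days are Wed, Thu, Fri, Sat — 1 of them qualifies.
Total: 18 + 1 = 19.

19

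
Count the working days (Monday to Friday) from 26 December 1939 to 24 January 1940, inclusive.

22

26 December 1939 is a Tuesday.
From 26 December 1939 to 24 January 1940 is 30 days inclusive.
30 = 7 × 4 + 2, so there are 4 full weeks plus 2 extra days.
Each full week contributes 5 weekdays (Mon–Fri): 4 × 5 = 20.
The 2 extra days are Tue, Wed — 2 of them qualify.
Total: 20 + 2 = 22.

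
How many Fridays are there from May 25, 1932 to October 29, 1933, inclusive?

May 25, 1932 is a Wednesday.
The range spans 523 days (inclusive of both endpoints).
523 = 7 × 74 + 5, so there are 74 full weeks plus 5 extra days.
Each full week contributes one Friday: 74 so far.
The 5 extra days are Wednesday, Thursday, Friday, Saturday, Sunday — 1 of them qualifies.
Total: 74 + 1 = 75.

75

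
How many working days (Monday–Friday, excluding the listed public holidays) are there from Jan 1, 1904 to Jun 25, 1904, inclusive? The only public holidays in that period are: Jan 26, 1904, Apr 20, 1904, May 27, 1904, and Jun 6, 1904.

122

Jan 1, 1904 is a Friday.
The range spans 177 days (inclusive of both endpoints).
177 = 7 × 25 + 2, so there are 25 full weeks plus 2 extra days.
Each full week contributes 5 weekdays (Mon–Fri): 25 × 5 = 125.
The 2 extra days are Friday, Saturday — 1 of them qualifies.
Total: 125 + 1 = 126.
Holidays: Jan 26, 1904 (Tue); Apr 20, 1904 (Wed); May 27, 1904 (Fri); Jun 6, 1904 (Mon).
All 4 holidays fall on weekdays, so subtract 4.
Business days: 126 − 4 = 122.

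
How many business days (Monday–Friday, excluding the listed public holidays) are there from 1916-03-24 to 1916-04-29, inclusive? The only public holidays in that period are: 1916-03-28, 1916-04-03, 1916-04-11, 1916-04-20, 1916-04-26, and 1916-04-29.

1916-03-24 is a Friday.
From 1916-03-24 to 1916-04-29 is 37 days inclusive.
37 = 7 × 5 + 2, so there are 5 full weeks plus 2 extra days.
Each full week contributes 5 weekdays (Mon–Fri): 5 × 5 = 25.
The 2 extra days are Friday, Saturday — 1 of them qualifies.
Total: 25 + 1 = 26.
Holidays: 1916-03-28 (Tue); 1916-04-03 (Mon); 1916-04-11 (Tue); 1916-04-20 (Thu); 1916-04-26 (Wed); 1916-04-29 (Sat).
5 of the 6 holidays fall on weekdays; the rest are weekends and were already excluded.
Business days: 26 − 5 = 21.

21 business days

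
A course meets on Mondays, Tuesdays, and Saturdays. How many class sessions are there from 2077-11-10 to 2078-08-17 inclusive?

120

2077-11-10 is a Wednesday.
From 2077-11-10 to 2078-08-17 is 281 days inclusive.
281 = 7 × 40 + 1, so there are 40 full weeks plus 1 extra day.
Each full week contributes 3 days from the set (Mon, Tue, Sat): 40 × 3 = 120.
The 1 extra day is Wed — none qualify.
Total: 120 + 0 = 120.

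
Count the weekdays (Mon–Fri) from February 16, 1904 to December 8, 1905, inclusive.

February 16, 1904 is a Tuesday.
The range spans 662 days (inclusive of both endpoints).
662 = 7 × 94 + 4, so there are 94 full weeks plus 4 extra days.
Each full week contributes 5 weekdays (Mon–Fri): 94 × 5 = 470.
The 4 extra days are Tuesday, Wednesday, Thursday, Friday — 4 of them qualify.
Total: 470 + 4 = 474.

474 weekdays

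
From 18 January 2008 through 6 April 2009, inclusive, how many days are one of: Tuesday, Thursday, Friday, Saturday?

254

18 January 2008 is a Friday.
From 18 January 2008 to 6 April 2009 is 445 days inclusive.
445 = 7 × 63 + 4, so there are 63 full weeks plus 4 extra days.
Each full week contributes 4 days from the set (Tue, Thu, Fri, Sat): 63 × 4 = 252.
The 4 extra days are Friday, Saturday, Sunday, Monday — 2 of them qualify.
Total: 252 + 2 = 254.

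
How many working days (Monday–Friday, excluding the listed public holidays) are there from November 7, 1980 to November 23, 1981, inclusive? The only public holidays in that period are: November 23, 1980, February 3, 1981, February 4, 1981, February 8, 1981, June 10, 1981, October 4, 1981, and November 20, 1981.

November 7, 1980 is a Friday.
That's 382 days from start to end, counting both.
382 = 7 × 54 + 4, so there are 54 full weeks plus 4 extra days.
Each full week contributes 5 weekdays (Mon–Fri): 54 × 5 = 270.
The 4 extra days are Friday, Saturday, Sunday, Monday — 2 of them qualify.
Total: 270 + 2 = 272.
Holidays: November 23, 1980 (Sun); February 3, 1981 (Tue); February 4, 1981 (Wed); February 8, 1981 (Sun); June 10, 1981 (Wed); October 4, 1981 (Sun); November 20, 1981 (Fri).
4 of the 7 holidays fall on weekdays; the rest are weekends and were already excluded.
Business days: 272 − 4 = 268.

268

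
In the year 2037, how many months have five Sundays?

4

A month has five Sundays exactly when Sunday falls within its first (length − 28) days.
Jan: 31 days, starts Thu → 5 of Thu, Fri, Sat
Feb: 28 days, starts Sun → 5 of (none)
Mar: 31 days, starts Sun → 5 of Sun, Mon, Tue ✓
Apr: 30 days, starts Wed → 5 of Wed, Thu
May: 31 days, starts Fri → 5 of Fri, Sat, Sun ✓
Jun: 30 days, starts Mon → 5 of Mon, Tue
Jul: 31 days, starts Wed → 5 of Wed, Thu, Fri
Aug: 31 days, starts Sat → 5 of Sat, Sun, Mon ✓
Sep: 30 days, starts Tue → 5 of Tue, Wed
Oct: 31 days, starts Thu → 5 of Thu, Fri, Sat
Nov: 30 days, starts Sun → 5 of Sun, Mon ✓
Dec: 31 days, starts Tue → 5 of Tue, Wed, Thu
Months with five Sundays: Mar, May, Aug, Nov.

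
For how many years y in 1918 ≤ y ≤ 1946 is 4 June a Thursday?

Day of week of June 4 in each year:
1918: Tue, 1919: Wed, 1920: Fri, 1921: Sat, 1922: Sun, 1923: Mon, 1924: Wed, 1925: Thu ✓, 1926: Fri, 1927: Sat, 1928: Mon, 1929: Tue, 1930: Wed, 1931: Thu ✓, 1932: Sat, 1933: Sun, 1934: Mon, 1935: Tue, 1936: Thu ✓, 1937: Fri, 1938: Sat, 1939: Sun, 1940: Tue, 1941: Wed, 1942: Thu ✓, 1943: Fri, 1944: Sun, 1945: Mon, 1946: Tue
Thursdays: 1925, 1931, 1936, 1942.

4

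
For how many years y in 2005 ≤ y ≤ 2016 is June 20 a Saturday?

Day of week of June 20 in each year:
2005: Mon, 2006: Tue, 2007: Wed, 2008: Fri, 2009: Sat ✓, 2010: Sun, 2011: Mon, 2012: Wed, 2013: Thu, 2014: Fri, 2015: Sat ✓, 2016: Mon
Saturdays: 2009, 2015.

2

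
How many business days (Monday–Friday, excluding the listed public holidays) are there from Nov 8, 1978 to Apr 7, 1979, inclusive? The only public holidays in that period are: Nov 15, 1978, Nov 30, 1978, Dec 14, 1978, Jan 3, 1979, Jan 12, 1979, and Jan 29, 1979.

Nov 8, 1978 is a Wednesday.
From Nov 8, 1978 to Apr 7, 1979 is 151 days inclusive.
151 = 7 × 21 + 4, so there are 21 full weeks plus 4 extra days.
Each full week contributes 5 weekdays (Mon–Fri): 21 × 5 = 105.
The 4 extra days are Wed, Thu, Fri, Sat — 3 of them qualify.
Total: 105 + 3 = 108.
Holidays: Nov 15, 1978 (Wed); Nov 30, 1978 (Thu); Dec 14, 1978 (Thu); Jan 3, 1979 (Wed); Jan 12, 1979 (Fri); Jan 29, 1979 (Mon).
All 6 holidays fall on weekdays, so subtract 6.
Business days: 108 − 6 = 102.

102 business days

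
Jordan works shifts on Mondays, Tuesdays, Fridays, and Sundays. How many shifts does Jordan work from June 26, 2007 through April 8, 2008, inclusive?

165

June 26, 2007 is a Tuesday.
The range spans 288 days (inclusive of both endpoints).
288 = 7 × 41 + 1, so there are 41 full weeks plus 1 extra day.
Each full week contributes 4 days from the set (Mon, Tue, Fri, Sun): 41 × 4 = 164.
The 1 extra day is Tue — 1 of them qualifies.
Total: 164 + 1 = 165.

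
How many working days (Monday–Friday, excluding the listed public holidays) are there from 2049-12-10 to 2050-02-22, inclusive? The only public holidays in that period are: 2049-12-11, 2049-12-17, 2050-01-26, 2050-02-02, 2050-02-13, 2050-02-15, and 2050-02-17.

2049-12-10 is a Friday.
From 2049-12-10 to 2050-02-22 is 75 days inclusive.
75 = 7 × 10 + 5, so there are 10 full weeks plus 5 extra days.
Each full week contributes 5 weekdays (Mon–Fri): 10 × 5 = 50.
The 5 extra days are Friday, Saturday, Sunday, Monday, Tuesday — 3 of them qualify.
Total: 50 + 3 = 53.
Holidays: 2049-12-11 (Sat); 2049-12-17 (Fri); 2050-01-26 (Wed); 2050-02-02 (Wed); 2050-02-13 (Sun); 2050-02-15 (Tue); 2050-02-17 (Thu).
5 of the 7 holidays fall on weekdays; the rest are weekends and were already excluded.
Business days: 53 − 5 = 48.

48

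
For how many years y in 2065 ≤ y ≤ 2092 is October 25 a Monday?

4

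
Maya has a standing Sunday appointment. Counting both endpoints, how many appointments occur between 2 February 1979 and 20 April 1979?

2 February 1979 is a Friday.
The range spans 78 days (inclusive of both endpoints).
78 = 7 × 11 + 1, so there are 11 full weeks plus 1 extra day.
Each full week contributes one Sunday: 11 so far.
The 1 extra day is Fri — none qualify.
Total: 11 + 0 = 11.

11 Sundays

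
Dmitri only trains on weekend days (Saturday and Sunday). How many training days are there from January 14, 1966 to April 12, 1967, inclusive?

January 14, 1966 is a Friday.
From January 14, 1966 to April 12, 1967 is 454 days inclusive.
454 = 7 × 64 + 6, so there are 64 full weeks plus 6 extra days.
Each full week contributes 2 weekend days (Sat, Sun): 64 × 2 = 128.
The 6 extra days are Fri, Sat, Sun, Mon, Tue, Wed — 2 of them qualify.
Total: 128 + 2 = 130.

130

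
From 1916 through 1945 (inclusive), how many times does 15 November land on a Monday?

4

Day of week of November 15 in each year:
1916: Wed, 1917: Thu, 1918: Fri, 1919: Sat, 1920: Mon ✓, 1921: Tue, 1922: Wed, 1923: Thu, 1924: Sat, 1925: Sun, 1926: Mon ✓, 1927: Tue, 1928: Thu, 1929: Fri, 1930: Sat, 1931: Sun, 1932: Tue, 1933: Wed, 1934: Thu, 1935: Fri, 1936: Sun, 1937: Mon ✓, 1938: Tue, 1939: Wed, 1940: Fri, 1941: Sat, 1942: Sun, 1943: Mon ✓, 1944: Wed, 1945: Thu
Mondays: 1920, 1926, 1937, 1943.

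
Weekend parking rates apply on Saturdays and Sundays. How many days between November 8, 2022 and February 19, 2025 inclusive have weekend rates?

238

November 8, 2022 is a Tuesday.
That's 835 days from start to end, counting both.
835 = 7 × 119 + 2, so there are 119 full weeks plus 2 extra days.
Each full week contributes 2 weekend days (Sat, Sun): 119 × 2 = 238.
The 2 extra days are Tuesday, Wednesday — none qualify.
Total: 238 + 0 = 238.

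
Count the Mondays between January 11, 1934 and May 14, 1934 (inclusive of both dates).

18 Mondays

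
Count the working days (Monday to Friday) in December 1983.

22

December 1, 1983 is a Thursday.
From December 1, 1983 to December 31, 1983 is 31 days inclusive.
31 = 7 × 4 + 3, so there are 4 full weeks plus 3 extra days.
Each full week contributes 5 weekdays (Mon–Fri): 4 × 5 = 20.
The 3 extra days are Thu, Fri, Sat — 2 of them qualify.
Total: 20 + 2 = 22.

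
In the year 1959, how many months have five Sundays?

A month has five Sundays exactly when Sunday falls within its first (length − 28) days.
Jan: 31 days, starts Thu → 5 of Thu, Fri, Sat
Feb: 28 days, starts Sun → 5 of (none)
Mar: 31 days, starts Sun → 5 of Sun, Mon, Tue ✓
Apr: 30 days, starts Wed → 5 of Wed, Thu
May: 31 days, starts Fri → 5 of Fri, Sat, Sun ✓
Jun: 30 days, starts Mon → 5 of Mon, Tue
Jul: 31 days, starts Wed → 5 of Wed, Thu, Fri
Aug: 31 days, starts Sat → 5 of Sat, Sun, Mon ✓
Sep: 30 days, starts Tue → 5 of Tue, Wed
Oct: 31 days, starts Thu → 5 of Thu, Fri, Sat
Nov: 30 days, starts Sun → 5 of Sun, Mon ✓
Dec: 31 days, starts Tue → 5 of Tue, Wed, Thu
Months with five Sundays: Mar, May, Aug, Nov.

4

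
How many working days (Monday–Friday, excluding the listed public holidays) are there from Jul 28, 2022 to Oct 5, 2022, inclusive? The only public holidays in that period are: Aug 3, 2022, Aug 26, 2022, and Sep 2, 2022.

47

Jul 28, 2022 is a Thursday.
From Jul 28, 2022 to Oct 5, 2022 is 70 days inclusive.
70 = 7 × 10, so the span is exactly 10 full weeks.
Each full week contributes 5 weekdays (Mon–Fri): 10 × 5 = 50.
Total: 50.
Holidays: Aug 3, 2022 (Wed); Aug 26, 2022 (Fri); Sep 2, 2022 (Fri).
All 3 holidays fall on weekdays, so subtract 3.
Business days: 50 − 3 = 47.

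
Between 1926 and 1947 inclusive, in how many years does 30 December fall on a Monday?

4

Day of week of December 30 in each year:
1926: Thu, 1927: Fri, 1928: Sun, 1929: Mon ✓, 1930: Tue, 1931: Wed, 1932: Fri, 1933: Sat, 1934: Sun, 1935: Mon ✓, 1936: Wed, 1937: Thu, 1938: Fri, 1939: Sat, 1940: Mon ✓, 1941: Tue, 1942: Wed, 1943: Thu, 1944: Sat, 1945: Sun, 1946: Mon ✓, 1947: Tue
Mondays: 1929, 1935, 1940, 1946.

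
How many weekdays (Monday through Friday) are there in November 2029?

2029-11-01 is a Thursday.
From 2029-11-01 to 2029-11-30 is 30 days inclusive.
30 = 7 × 4 + 2, so there are 4 full weeks plus 2 extra days.
Each full week contributes 5 weekdays (Mon–Fri): 4 × 5 = 20.
The 2 extra days are Thursday, Friday — 2 of them qualify.
Total: 20 + 2 = 22.

22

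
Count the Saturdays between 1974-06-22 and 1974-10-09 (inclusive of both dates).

16

1974-06-22 is a Saturday.
The range spans 110 days (inclusive of both endpoints).
110 = 7 × 15 + 5, so there are 15 full weeks plus 5 extra days.
Each full week contributes one Saturday: 15 so far.
The 5 extra days are Saturday, Sunday, Monday, Tuesday, Wednesday — 1 of them qualifies.
Total: 15 + 1 = 16.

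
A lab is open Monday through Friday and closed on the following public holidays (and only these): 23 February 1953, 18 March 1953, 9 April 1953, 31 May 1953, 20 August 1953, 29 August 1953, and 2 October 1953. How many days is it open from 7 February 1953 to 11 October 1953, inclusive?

7 February 1953 is a Saturday.
That's 247 days from start to end, counting both.
247 = 7 × 35 + 2, so there are 35 full weeks plus 2 extra days.
Each full week contributes 5 weekdays (Mon–Fri): 35 × 5 = 175.
The 2 extra days are Saturday, Sunday — none qualify.
Total: 175 + 0 = 175.
Holidays: 23 February 1953 (Mon); 18 March 1953 (Wed); 9 April 1953 (Thu); 31 May 1953 (Sun); 20 August 1953 (Thu); 29 August 1953 (Sat); 2 October 1953 (Fri).
5 of the 7 holidays fall on weekdays; the rest are weekends and were already excluded.
Business days: 175 − 5 = 170.

170 working days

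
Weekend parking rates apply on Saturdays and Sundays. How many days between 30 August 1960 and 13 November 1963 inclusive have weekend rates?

334

30 August 1960 is a Tuesday.
From 30 August 1960 to 13 November 1963 is 1171 days inclusive.
1171 = 7 × 167 + 2, so there are 167 full weeks plus 2 extra days.
Each full week contributes 2 weekend days (Sat, Sun): 167 × 2 = 334.
The 2 extra days are Tuesday, Wednesday — none qualify.
Total: 334 + 0 = 334.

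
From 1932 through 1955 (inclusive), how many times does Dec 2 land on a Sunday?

Day of week of December 2 in each year:
1932: Fri, 1933: Sat, 1934: Sun ✓, 1935: Mon, 1936: Wed, 1937: Thu, 1938: Fri, 1939: Sat, 1940: Mon, 1941: Tue, 1942: Wed, 1943: Thu, 1944: Sat, 1945: Sun ✓, 1946: Mon, 1947: Tue, 1948: Thu, 1949: Fri, 1950: Sat, 1951: Sun ✓, 1952: Tue, 1953: Wed, 1954: Thu, 1955: Fri
Sundays: 1934, 1945, 1951.

3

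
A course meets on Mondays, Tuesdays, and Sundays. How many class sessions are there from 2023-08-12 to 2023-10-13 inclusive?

2023-08-12 is a Saturday.
That's 63 days from start to end, counting both.
63 = 7 × 9, so the span is exactly 9 full weeks.
Each full week contributes 3 days from the set (Mon, Tue, Sun): 9 × 3 = 27.

27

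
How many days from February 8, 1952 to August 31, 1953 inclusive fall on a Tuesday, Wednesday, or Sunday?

244

February 8, 1952 is a Friday.
From February 8, 1952 to August 31, 1953 is 571 days inclusive.
571 = 7 × 81 + 4, so there are 81 full weeks plus 4 extra days.
Each full week contributes 3 days from the set (Tue, Wed, Sun): 81 × 3 = 243.
The 4 extra days are Fri, Sat, Sun, Mon — 1 of them qualifies.
Total: 243 + 1 = 244.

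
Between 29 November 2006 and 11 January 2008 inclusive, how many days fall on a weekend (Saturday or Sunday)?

29 November 2006 is a Wednesday.
That's 409 days from start to end, counting both.
409 = 7 × 58 + 3, so there are 58 full weeks plus 3 extra days.
Each full week contributes 2 weekend days (Sat, Sun): 58 × 2 = 116.
The 3 extra days are Wed, Thu, Fri — none qualify.
Total: 116 + 0 = 116.

116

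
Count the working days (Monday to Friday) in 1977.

Jan 1, 1977 is a Saturday.
That's 365 days from start to end, counting both.
365 = 7 × 52 + 1, so there are 52 full weeks plus 1 extra day.
Each full week contributes 5 weekdays (Mon–Fri): 52 × 5 = 260.
The 1 extra day is Saturday — none qualify.
Total: 260 + 0 = 260.

260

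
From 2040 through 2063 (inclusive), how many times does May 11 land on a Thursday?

4

Day of week of May 11 in each year:
2040: Fri, 2041: Sat, 2042: Sun, 2043: Mon, 2044: Wed, 2045: Thu ✓, 2046: Fri, 2047: Sat, 2048: Mon, 2049: Tue, 2050: Wed, 2051: Thu ✓, 2052: Sat, 2053: Sun, 2054: Mon, 2055: Tue, 2056: Thu ✓, 2057: Fri, 2058: Sat, 2059: Sun, 2060: Tue, 2061: Wed, 2062: Thu ✓, 2063: Fri
Thursdays: 2045, 2051, 2056, 2062.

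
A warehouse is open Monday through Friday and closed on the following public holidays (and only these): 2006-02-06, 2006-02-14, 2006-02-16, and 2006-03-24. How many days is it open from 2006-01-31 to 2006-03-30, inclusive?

2006-01-31 is a Tuesday.
The range spans 59 days (inclusive of both endpoints).
59 = 7 × 8 + 3, so there are 8 full weeks plus 3 extra days.
Each full week contributes 5 weekdays (Mon–Fri): 8 × 5 = 40.
The 3 extra days are Tuesday, Wednesday, Thursday — 3 of them qualify.
Total: 40 + 3 = 43.
Holidays: 2006-02-06 (Mon); 2006-02-14 (Tue); 2006-02-16 (Thu); 2006-03-24 (Fri).
All 4 holidays fall on weekdays, so subtract 4.
Business days: 43 − 4 = 39.

39 working days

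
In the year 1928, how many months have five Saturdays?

4

A month has five Saturdays exactly when Saturday falls within its first (length − 28) days.
Jan: 31 days, starts Sun → 5 of Sun, Mon, Tue
Feb: 29 days, starts Wed → 5 of Wed
Mar: 31 days, starts Thu → 5 of Thu, Fri, Sat ✓
Apr: 30 days, starts Sun → 5 of Sun, Mon
May: 31 days, starts Tue → 5 of Tue, Wed, Thu
Jun: 30 days, starts Fri → 5 of Fri, Sat ✓
Jul: 31 days, starts Sun → 5 of Sun, Mon, Tue
Aug: 31 days, starts Wed → 5 of Wed, Thu, Fri
Sep: 30 days, starts Sat → 5 of Sat, Sun ✓
Oct: 31 days, starts Mon → 5 of Mon, Tue, Wed
Nov: 30 days, starts Thu → 5 of Thu, Fri
Dec: 31 days, starts Sat → 5 of Sat, Sun, Mon ✓
Months with five Saturdays: Mar, Jun, Sep, Dec.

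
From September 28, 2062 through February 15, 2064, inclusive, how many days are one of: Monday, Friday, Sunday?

217

September 28, 2062 is a Thursday.
That's 506 days from start to end, counting both.
506 = 7 × 72 + 2, so there are 72 full weeks plus 2 extra days.
Each full week contributes 3 days from the set (Mon, Fri, Sun): 72 × 3 = 216.
The 2 extra days are Thursday, Friday — 1 of them qualifies.
Total: 216 + 1 = 217.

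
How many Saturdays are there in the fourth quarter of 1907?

13

Oct 1, 1907 is a Tuesday.
That's 92 days from start to end, counting both.
92 = 7 × 13 + 1, so there are 13 full weeks plus 1 extra day.
Each full week contributes one Saturday: 13 so far.
The 1 extra day is Tuesday — none qualify.
Total: 13 + 0 = 13.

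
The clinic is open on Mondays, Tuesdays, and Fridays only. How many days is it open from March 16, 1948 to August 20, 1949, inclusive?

224

March 16, 1948 is a Tuesday.
From March 16, 1948 to August 20, 1949 is 523 days inclusive.
523 = 7 × 74 + 5, so there are 74 full weeks plus 5 extra days.
Each full week contributes 3 days from the set (Mon, Tue, Fri): 74 × 3 = 222.
The 5 extra days are Tuesday, Wednesday, Thursday, Friday, Saturday — 2 of them qualify.
Total: 222 + 2 = 224.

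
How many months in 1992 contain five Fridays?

A month has five Fridays exactly when Friday falls within its first (length − 28) days.
Jan: 31 days, starts Wed → 5 of Wed, Thu, Fri ✓
Feb: 29 days, starts Sat → 5 of Sat
Mar: 31 days, starts Sun → 5 of Sun, Mon, Tue
Apr: 30 days, starts Wed → 5 of Wed, Thu
May: 31 days, starts Fri → 5 of Fri, Sat, Sun ✓
Jun: 30 days, starts Mon → 5 of Mon, Tue
Jul: 31 days, starts Wed → 5 of Wed, Thu, Fri ✓
Aug: 31 days, starts Sat → 5 of Sat, Sun, Mon
Sep: 30 days, starts Tue → 5 of Tue, Wed
Oct: 31 days, starts Thu → 5 of Thu, Fri, Sat ✓
Nov: 30 days, starts Sun → 5 of Sun, Mon
Dec: 31 days, starts Tue → 5 of Tue, Wed, Thu
Months with five Fridays: Jan, May, Jul, Oct.

4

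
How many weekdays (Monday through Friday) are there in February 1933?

February 1, 1933 is a Wednesday.
That's 28 days from start to end, counting both.
28 = 7 × 4, so the span is exactly 4 full weeks.
Each full week contributes 5 weekdays (Mon–Fri): 4 × 5 = 20.

20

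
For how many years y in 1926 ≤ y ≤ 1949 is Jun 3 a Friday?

Day of week of June 3 in each year:
1926: Thu, 1927: Fri ✓, 1928: Sun, 1929: Mon, 1930: Tue, 1931: Wed, 1932: Fri ✓, 1933: Sat, 1934: Sun, 1935: Mon, 1936: Wed, 1937: Thu, 1938: Fri ✓, 1939: Sat, 1940: Mon, 1941: Tue, 1942: Wed, 1943: Thu, 1944: Sat, 1945: Sun, 1946: Mon, 1947: Tue, 1948: Thu, 1949: Fri ✓
Fridays: 1927, 1932, 1938, 1949.

4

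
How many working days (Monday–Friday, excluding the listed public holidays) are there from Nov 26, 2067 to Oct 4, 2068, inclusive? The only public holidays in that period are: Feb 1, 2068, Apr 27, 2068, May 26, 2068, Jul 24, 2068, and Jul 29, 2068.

221 working days

Nov 26, 2067 is a Saturday.
The range spans 314 days (inclusive of both endpoints).
314 = 7 × 44 + 6, so there are 44 full weeks plus 6 extra days.
Each full week contributes 5 weekdays (Mon–Fri): 44 × 5 = 220.
The 6 extra days are Sat, Sun, Mon, Tue, Wed, Thu — 4 of them qualify.
Total: 220 + 4 = 224.
Holidays: Feb 1, 2068 (Wed); Apr 27, 2068 (Fri); May 26, 2068 (Sat); Jul 24, 2068 (Tue); Jul 29, 2068 (Sun).
3 of the 5 holidays fall on weekdays; the rest are weekends and were already excluded.
Business days: 224 − 3 = 221.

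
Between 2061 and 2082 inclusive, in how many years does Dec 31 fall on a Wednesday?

3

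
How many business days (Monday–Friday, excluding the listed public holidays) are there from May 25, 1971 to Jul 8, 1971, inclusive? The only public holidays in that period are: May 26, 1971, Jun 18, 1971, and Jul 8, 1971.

May 25, 1971 is a Tuesday.
The range spans 45 days (inclusive of both endpoints).
45 = 7 × 6 + 3, so there are 6 full weeks plus 3 extra days.
Each full week contributes 5 weekdays (Mon–Fri): 6 × 5 = 30.
The 3 extra days are Tue, Wed, Thu — 3 of them qualify.
Total: 30 + 3 = 33.
Holidays: May 26, 1971 (Wed); Jun 18, 1971 (Fri); Jul 8, 1971 (Thu).
All 3 holidays fall on weekdays, so subtract 3.
Business days: 33 − 3 = 30.

30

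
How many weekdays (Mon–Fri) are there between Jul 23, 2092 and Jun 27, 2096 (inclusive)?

1026 weekdays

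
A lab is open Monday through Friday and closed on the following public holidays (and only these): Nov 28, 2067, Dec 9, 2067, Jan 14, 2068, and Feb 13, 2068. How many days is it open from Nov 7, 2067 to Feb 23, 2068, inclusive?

Nov 7, 2067 is a Monday.
The range spans 109 days (inclusive of both endpoints).
109 = 7 × 15 + 4, so there are 15 full weeks plus 4 extra days.
Each full week contributes 5 weekdays (Mon–Fri): 15 × 5 = 75.
The 4 extra days are Mon, Tue, Wed, Thu — 4 of them qualify.
Total: 75 + 4 = 79.
Holidays: Nov 28, 2067 (Mon); Dec 9, 2067 (Fri); Jan 14, 2068 (Sat); Feb 13, 2068 (Mon).
3 of the 4 holidays fall on weekdays; the rest are weekends and were already excluded.
Business days: 79 − 3 = 76.

76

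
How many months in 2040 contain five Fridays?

4

A month has five Fridays exactly when Friday falls within its first (length − 28) days.
Jan: 31 days, starts Sun → 5 of Sun, Mon, Tue
Feb: 29 days, starts Wed → 5 of Wed
Mar: 31 days, starts Thu → 5 of Thu, Fri, Sat ✓
Apr: 30 days, starts Sun → 5 of Sun, Mon
May: 31 days, starts Tue → 5 of Tue, Wed, Thu
Jun: 30 days, starts Fri → 5 of Fri, Sat ✓
Jul: 31 days, starts Sun → 5 of Sun, Mon, Tue
Aug: 31 days, starts Wed → 5 of Wed, Thu, Fri ✓
Sep: 30 days, starts Sat → 5 of Sat, Sun
Oct: 31 days, starts Mon → 5 of Mon, Tue, Wed
Nov: 30 days, starts Thu → 5 of Thu, Fri ✓
Dec: 31 days, starts Sat → 5 of Sat, Sun, Mon
Months with five Fridays: Mar, Jun, Aug, Nov.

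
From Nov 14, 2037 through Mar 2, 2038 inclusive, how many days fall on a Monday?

Nov 14, 2037 is a Saturday.
That's 109 days from start to end, counting both.
109 = 7 × 15 + 4, so there are 15 full weeks plus 4 extra days.
Each full week contributes one Monday: 15 so far.
The 4 extra days are Sat, Sun, Mon, Tue — 1 of them qualifies.
Total: 15 + 1 = 16.

16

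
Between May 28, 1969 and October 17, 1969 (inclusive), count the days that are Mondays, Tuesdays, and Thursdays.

61

May 28, 1969 is a Wednesday.
The range spans 143 days (inclusive of both endpoints).
143 = 7 × 20 + 3, so there are 20 full weeks plus 3 extra days.
Each full week contributes 3 days from the set (Mon, Tue, Thu): 20 × 3 = 60.
The 3 extra days are Wed, Thu, Fri — 1 of them qualifies.
Total: 60 + 1 = 61.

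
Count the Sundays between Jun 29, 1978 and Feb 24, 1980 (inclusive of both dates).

Jun 29, 1978 is a Thursday.
That's 606 days from start to end, counting both.
606 = 7 × 86 + 4, so there are 86 full weeks plus 4 extra days.
Each full week contributes one Sunday: 86 so far.
The 4 extra days are Thursday, Friday, Saturday, Sunday — 1 of them qualifies.
Total: 86 + 1 = 87.

87 Sundays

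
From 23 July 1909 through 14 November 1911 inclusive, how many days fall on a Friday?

121

23 July 1909 is a Friday.
The range spans 845 days (inclusive of both endpoints).
845 = 7 × 120 + 5, so there are 120 full weeks plus 5 extra days.
Each full week contributes one Friday: 120 so far.
The 5 extra days are Fri, Sat, Sun, Mon, Tue — 1 of them qualifies.
Total: 120 + 1 = 121.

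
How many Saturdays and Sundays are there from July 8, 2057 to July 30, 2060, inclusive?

July 8, 2057 is a Sunday.
The range spans 1119 days (inclusive of both endpoints).
1119 = 7 × 159 + 6, so there are 159 full weeks plus 6 extra days.
Each full week contributes 2 weekend days (Sat, Sun): 159 × 2 = 318.
The 6 extra days are Sunday, Monday, Tuesday, Wednesday, Thursday, Friday — 1 of them qualifies.
Total: 318 + 1 = 319.

319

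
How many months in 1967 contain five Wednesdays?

4

A month has five Wednesdays exactly when Wednesday falls within its first (length − 28) days.
Jan: 31 days, starts Sun → 5 of Sun, Mon, Tue
Feb: 28 days, starts Wed → 5 of (none)
Mar: 31 days, starts Wed → 5 of Wed, Thu, Fri ✓
Apr: 30 days, starts Sat → 5 of Sat, Sun
May: 31 days, starts Mon → 5 of Mon, Tue, Wed ✓
Jun: 30 days, starts Thu → 5 of Thu, Fri
Jul: 31 days, starts Sat → 5 of Sat, Sun, Mon
Aug: 31 days, starts Tue → 5 of Tue, Wed, Thu ✓
Sep: 30 days, starts Fri → 5 of Fri, Sat
Oct: 31 days, starts Sun → 5 of Sun, Mon, Tue
Nov: 30 days, starts Wed → 5 of Wed, Thu ✓
Dec: 31 days, starts Fri → 5 of Fri, Sat, Sun
Months with five Wednesdays: Mar, May, Aug, Nov.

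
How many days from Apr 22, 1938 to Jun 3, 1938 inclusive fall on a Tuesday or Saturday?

Apr 22, 1938 is a Friday.
The range spans 43 days (inclusive of both endpoints).
43 = 7 × 6 + 1, so there are 6 full weeks plus 1 extra day.
Each full week contributes 2 days from the set (Tue, Sat): 6 × 2 = 12.
The 1 extra day is Fri — none qualify.
Total: 12 + 0 = 12.

12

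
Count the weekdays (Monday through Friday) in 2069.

2069-01-01 is a Tuesday.
That's 365 days from start to end, counting both.
365 = 7 × 52 + 1, so there are 52 full weeks plus 1 extra day.
Each full week contributes 5 weekdays (Mon–Fri): 52 × 5 = 260.
The 1 extra day is Tue — 1 of them qualifies.
Total: 260 + 1 = 261.

261 weekdays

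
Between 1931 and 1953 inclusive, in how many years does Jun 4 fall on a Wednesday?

3

Day of week of June 4 in each year:
1931: Thu, 1932: Sat, 1933: Sun, 1934: Mon, 1935: Tue, 1936: Thu, 1937: Fri, 1938: Sat, 1939: Sun, 1940: Tue, 1941: Wed ✓, 1942: Thu, 1943: Fri, 1944: Sun, 1945: Mon, 1946: Tue, 1947: Wed ✓, 1948: Fri, 1949: Sat, 1950: Sun, 1951: Mon, 1952: Wed ✓, 1953: Thu
Wednesdays: 1941, 1947, 1952.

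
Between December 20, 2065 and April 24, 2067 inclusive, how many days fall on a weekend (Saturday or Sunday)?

December 20, 2065 is a Sunday.
That's 491 days from start to end, counting both.
491 = 7 × 70 + 1, so there are 70 full weeks plus 1 extra day.
Each full week contributes 2 weekend days (Sat, Sun): 70 × 2 = 140.
The 1 extra day is Sun — 1 of them qualifies.
Total: 140 + 1 = 141.

141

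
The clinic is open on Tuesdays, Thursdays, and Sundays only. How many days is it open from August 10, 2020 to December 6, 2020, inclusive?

51

August 10, 2020 is a Monday.
From August 10, 2020 to December 6, 2020 is 119 days inclusive.
119 = 7 × 17, so the span is exactly 17 full weeks.
Each full week contributes 3 days from the set (Tue, Thu, Sun): 17 × 3 = 51.
Total: 51.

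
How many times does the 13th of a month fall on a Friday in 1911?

The 13th falls on a Friday when the month's 13th has weekday Fri.
Jan 13 is Fri ✓; Feb 13 is Mon; Mar 13 is Mon; Apr 13 is Thu; May 13 is Sat; Jun 13 is Tue; Jul 13 is Thu; Aug 13 is Sun; Sep 13 is Wed; Oct 13 is Fri ✓; Nov 13 is Mon; Dec 13 is Wed.
Friday the 13ths: Jan, Oct.

2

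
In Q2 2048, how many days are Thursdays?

13

1 April 2048 is a Wednesday.
That's 91 days from start to end, counting both.
91 = 7 × 13, so the span is exactly 13 full weeks.
Each full week contributes one Thursday: 13 so far.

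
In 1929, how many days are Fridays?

52

1929-01-01 is a Tuesday.
The range spans 365 days (inclusive of both endpoints).
365 = 7 × 52 + 1, so there are 52 full weeks plus 1 extra day.
Each full week contributes one Friday: 52 so far.
The 1 extra day is Tuesday — none qualify.
Total: 52 + 0 = 52.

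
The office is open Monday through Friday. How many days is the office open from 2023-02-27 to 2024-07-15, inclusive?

2023-02-27 is a Monday.
That's 505 days from start to end, counting both.
505 = 7 × 72 + 1, so there are 72 full weeks plus 1 extra day.
Each full week contributes 5 weekdays (Mon–Fri): 72 × 5 = 360.
The 1 extra day is Monday — 1 of them qualifies.
Total: 360 + 1 = 361.

361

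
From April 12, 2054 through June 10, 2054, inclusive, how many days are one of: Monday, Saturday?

17

April 12, 2054 is a Sunday.
The range spans 60 days (inclusive of both endpoints).
60 = 7 × 8 + 4, so there are 8 full weeks plus 4 extra days.
Each full week contributes 2 days from the set (Mon, Sat): 8 × 2 = 16.
The 4 extra days are Sun, Mon, Tue, Wed — 1 of them qualifies.
Total: 16 + 1 = 17.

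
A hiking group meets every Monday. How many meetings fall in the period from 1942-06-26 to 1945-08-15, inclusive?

1942-06-26 is a Friday.
That's 1147 days from start to end, counting both.
1147 = 7 × 163 + 6, so there are 163 full weeks plus 6 extra days.
Each full week contributes one Monday: 163 so far.
The 6 extra days are Friday, Saturday, Sunday, Monday, Tuesday, Wednesday — 1 of them qualifies.
Total: 163 + 1 = 164.

164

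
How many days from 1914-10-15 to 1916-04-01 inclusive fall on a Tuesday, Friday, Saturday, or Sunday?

306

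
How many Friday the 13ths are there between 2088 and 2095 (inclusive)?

13

Friday-the-13ths by year:
2088: Feb, Aug
2089: May
2090: Jan, Oct
2091: Apr, Jul
2092: Jun
2093: Feb, Mar, Nov
2094: Aug
2095: May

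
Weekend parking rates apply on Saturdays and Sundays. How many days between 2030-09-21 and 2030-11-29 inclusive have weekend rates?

2030-09-21 is a Saturday.
The range spans 70 days (inclusive of both endpoints).
70 = 7 × 10, so the span is exactly 10 full weeks.
Each full week contributes 2 weekend days (Sat, Sun): 10 × 2 = 20.
Total: 20.

20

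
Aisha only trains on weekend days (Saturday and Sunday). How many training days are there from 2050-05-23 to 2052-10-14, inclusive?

250

2050-05-23 is a Monday.
That's 876 days from start to end, counting both.
876 = 7 × 125 + 1, so there are 125 full weeks plus 1 extra day.
Each full week contributes 2 weekend days (Sat, Sun): 125 × 2 = 250.
The 1 extra day is Monday — none qualify.
Total: 250 + 0 = 250.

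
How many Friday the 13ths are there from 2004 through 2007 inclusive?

Friday-the-13ths by year:
2004: Feb, Aug
2005: May
2006: Jan, Oct
2007: Apr, Jul

7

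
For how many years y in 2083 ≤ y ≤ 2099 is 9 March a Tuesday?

3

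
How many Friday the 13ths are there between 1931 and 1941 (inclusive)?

Friday-the-13ths by year:
1931: Feb, Mar, Nov
1932: May
1933: Jan, Oct
1934: Apr, Jul
1935: Sep, Dec
1936: Mar, Nov
1937: Aug
1938: May
1939: Jan, Oct
1940: Sep, Dec
1941: Jun

19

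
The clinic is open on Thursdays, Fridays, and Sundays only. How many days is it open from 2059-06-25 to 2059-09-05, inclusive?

32

2059-06-25 is a Wednesday.
From 2059-06-25 to 2059-09-05 is 73 days inclusive.
73 = 7 × 10 + 3, so there are 10 full weeks plus 3 extra days.
Each full week contributes 3 days from the set (Thu, Fri, Sun): 10 × 3 = 30.
The 3 extra days are Wednesday, Thursday, Friday — 2 of them qualify.
Total: 30 + 2 = 32.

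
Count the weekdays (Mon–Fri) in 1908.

January 1, 1908 is a Wednesday.
That's 366 days from start to end, counting both.
366 = 7 × 52 + 2, so there are 52 full weeks plus 2 extra days.
Each full week contributes 5 weekdays (Mon–Fri): 52 × 5 = 260.
The 2 extra days are Wed, Thu — 2 of them qualify.
Total: 260 + 2 = 262.

262 weekdays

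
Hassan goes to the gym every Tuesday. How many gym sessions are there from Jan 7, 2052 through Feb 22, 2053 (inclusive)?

59

Jan 7, 2052 is a Sunday.
From Jan 7, 2052 to Feb 22, 2053 is 413 days inclusive.
413 = 7 × 59, so the span is exactly 59 full weeks.
Each full week contributes one Tuesday: 59 so far.
Total: 59.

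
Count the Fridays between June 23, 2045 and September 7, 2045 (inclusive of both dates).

11

June 23, 2045 is a Friday.
From June 23, 2045 to September 7, 2045 is 77 days inclusive.
77 = 7 × 11, so the span is exactly 11 full weeks.
Each full week contributes one Friday: 11 so far.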